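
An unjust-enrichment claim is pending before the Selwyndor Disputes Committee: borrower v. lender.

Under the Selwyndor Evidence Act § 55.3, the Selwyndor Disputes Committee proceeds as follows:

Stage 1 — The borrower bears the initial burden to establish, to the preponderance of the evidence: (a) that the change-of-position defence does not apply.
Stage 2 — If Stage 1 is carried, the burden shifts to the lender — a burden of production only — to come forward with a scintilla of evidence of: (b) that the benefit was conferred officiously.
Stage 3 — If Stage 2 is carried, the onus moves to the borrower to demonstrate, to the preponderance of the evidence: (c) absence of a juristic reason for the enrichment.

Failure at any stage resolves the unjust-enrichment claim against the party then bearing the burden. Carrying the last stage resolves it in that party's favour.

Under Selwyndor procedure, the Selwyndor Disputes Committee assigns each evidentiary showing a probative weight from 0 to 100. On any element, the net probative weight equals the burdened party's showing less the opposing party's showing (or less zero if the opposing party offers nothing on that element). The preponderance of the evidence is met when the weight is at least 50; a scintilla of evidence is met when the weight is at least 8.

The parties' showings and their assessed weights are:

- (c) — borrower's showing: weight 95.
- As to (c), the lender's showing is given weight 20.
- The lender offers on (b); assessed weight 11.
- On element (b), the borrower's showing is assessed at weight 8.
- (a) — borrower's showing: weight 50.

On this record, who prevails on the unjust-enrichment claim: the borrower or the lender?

borrower

Stage 1 (borrower, the preponderance of the evidence, weight is at least 50): (a) 50 ≥ 50 — meets.
  Stage 1 carried; the burden shifts to the lender.
Stage 2 (lender, a scintilla of evidence, weight is at least 8): (b) net 11−8=3 < 8 — fails.
  The lender does not carry Stage 2.
The borrower prevails.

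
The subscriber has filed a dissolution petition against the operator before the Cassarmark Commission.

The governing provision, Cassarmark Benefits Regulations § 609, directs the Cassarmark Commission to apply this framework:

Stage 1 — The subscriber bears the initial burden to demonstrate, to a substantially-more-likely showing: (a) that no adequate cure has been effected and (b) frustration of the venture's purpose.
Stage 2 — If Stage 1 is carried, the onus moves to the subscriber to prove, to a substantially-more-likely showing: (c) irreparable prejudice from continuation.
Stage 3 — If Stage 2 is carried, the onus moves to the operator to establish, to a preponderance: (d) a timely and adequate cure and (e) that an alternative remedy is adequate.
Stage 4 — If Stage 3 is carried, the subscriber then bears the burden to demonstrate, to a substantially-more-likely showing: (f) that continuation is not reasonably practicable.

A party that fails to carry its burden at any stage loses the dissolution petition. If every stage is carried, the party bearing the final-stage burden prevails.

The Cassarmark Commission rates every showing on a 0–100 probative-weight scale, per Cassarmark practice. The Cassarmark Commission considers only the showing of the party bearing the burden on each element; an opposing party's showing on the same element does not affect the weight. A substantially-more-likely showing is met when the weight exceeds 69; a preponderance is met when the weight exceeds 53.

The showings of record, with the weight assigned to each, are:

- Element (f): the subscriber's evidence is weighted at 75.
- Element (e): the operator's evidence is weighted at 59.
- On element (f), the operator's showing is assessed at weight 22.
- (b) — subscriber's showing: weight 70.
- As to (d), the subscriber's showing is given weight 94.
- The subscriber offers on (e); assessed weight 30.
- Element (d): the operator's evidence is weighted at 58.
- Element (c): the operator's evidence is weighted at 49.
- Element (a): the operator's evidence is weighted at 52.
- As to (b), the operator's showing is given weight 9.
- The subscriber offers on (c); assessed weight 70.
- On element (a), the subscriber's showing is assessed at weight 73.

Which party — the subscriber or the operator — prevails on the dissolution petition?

subscriber

At Stage 1 the subscriber must meet a substantially-more-likely showing (weight exceeds 69): on (a) the weight is 73 (the operator's 52 is given no effect), > 69, so (a) meets the standard; on (b) the weight is 70 (the operator's 9 is given no effect), which does exceed 69, so (b) meets the standard.
  All elements met. The subscriber retains the burden for Stage 2.
At Stage 2 the subscriber must meet a substantially-more-likely showing (weight exceeds 69): on (c) the weight is 70 (the operator's 49 is given no effect), which does exceed 69, so (c) meets the standard.
  Stage 2 carried; the burden shifts to the operator.
At Stage 3 the operator must meet a preponderance (weight exceeds 53): on (d) the weight is 58 (the subscriber's 94 is given no effect), > 53, so (d) meets the standard; on (e) the weight is 59 (the subscriber's 30 is given no effect), which does exceed 53, so (e) meets the standard.
  Stage 3 is satisfied; the onus moves to the subscriber.
At Stage 4 the subscriber must meet a substantially-more-likely showing (weight exceeds 69): on (f) the weight is 75 (the operator's 22 is given no effect), > 69, so (f) meets the standard.
  The subscriber carries the last stage.
With every stage satisfied, the subscriber prevails.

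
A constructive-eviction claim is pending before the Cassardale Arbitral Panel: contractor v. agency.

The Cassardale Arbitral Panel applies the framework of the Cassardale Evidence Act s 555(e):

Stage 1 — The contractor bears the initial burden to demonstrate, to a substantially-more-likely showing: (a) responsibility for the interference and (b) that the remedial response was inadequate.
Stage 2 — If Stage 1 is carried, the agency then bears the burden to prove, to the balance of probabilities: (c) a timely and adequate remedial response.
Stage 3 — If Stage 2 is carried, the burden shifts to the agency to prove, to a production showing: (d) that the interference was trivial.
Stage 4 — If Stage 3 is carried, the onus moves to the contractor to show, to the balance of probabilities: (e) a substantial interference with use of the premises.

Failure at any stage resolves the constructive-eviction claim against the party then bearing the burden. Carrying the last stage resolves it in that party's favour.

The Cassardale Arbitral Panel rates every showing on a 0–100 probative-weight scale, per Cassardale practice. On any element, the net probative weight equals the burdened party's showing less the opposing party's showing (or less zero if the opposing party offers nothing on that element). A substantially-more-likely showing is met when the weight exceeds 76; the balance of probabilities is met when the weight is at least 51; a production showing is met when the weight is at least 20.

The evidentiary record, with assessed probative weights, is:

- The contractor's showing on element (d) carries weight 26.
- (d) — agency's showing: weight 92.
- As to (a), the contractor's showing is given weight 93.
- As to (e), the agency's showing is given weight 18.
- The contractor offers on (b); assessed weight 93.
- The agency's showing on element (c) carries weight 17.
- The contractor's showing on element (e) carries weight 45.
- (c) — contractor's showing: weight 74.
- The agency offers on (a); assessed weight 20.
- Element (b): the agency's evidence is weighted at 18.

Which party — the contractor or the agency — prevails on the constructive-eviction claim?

Stage 1 (contractor, a substantially-more-likely showing, weight exceeds 76): (a) net 93−20=73 ≤ 76 — fails; (b) net 93−18=75 ≤ 76 — fails.
  Not every element is met, so the contractor fails to carry Stage 1.
So the agency prevails.

agency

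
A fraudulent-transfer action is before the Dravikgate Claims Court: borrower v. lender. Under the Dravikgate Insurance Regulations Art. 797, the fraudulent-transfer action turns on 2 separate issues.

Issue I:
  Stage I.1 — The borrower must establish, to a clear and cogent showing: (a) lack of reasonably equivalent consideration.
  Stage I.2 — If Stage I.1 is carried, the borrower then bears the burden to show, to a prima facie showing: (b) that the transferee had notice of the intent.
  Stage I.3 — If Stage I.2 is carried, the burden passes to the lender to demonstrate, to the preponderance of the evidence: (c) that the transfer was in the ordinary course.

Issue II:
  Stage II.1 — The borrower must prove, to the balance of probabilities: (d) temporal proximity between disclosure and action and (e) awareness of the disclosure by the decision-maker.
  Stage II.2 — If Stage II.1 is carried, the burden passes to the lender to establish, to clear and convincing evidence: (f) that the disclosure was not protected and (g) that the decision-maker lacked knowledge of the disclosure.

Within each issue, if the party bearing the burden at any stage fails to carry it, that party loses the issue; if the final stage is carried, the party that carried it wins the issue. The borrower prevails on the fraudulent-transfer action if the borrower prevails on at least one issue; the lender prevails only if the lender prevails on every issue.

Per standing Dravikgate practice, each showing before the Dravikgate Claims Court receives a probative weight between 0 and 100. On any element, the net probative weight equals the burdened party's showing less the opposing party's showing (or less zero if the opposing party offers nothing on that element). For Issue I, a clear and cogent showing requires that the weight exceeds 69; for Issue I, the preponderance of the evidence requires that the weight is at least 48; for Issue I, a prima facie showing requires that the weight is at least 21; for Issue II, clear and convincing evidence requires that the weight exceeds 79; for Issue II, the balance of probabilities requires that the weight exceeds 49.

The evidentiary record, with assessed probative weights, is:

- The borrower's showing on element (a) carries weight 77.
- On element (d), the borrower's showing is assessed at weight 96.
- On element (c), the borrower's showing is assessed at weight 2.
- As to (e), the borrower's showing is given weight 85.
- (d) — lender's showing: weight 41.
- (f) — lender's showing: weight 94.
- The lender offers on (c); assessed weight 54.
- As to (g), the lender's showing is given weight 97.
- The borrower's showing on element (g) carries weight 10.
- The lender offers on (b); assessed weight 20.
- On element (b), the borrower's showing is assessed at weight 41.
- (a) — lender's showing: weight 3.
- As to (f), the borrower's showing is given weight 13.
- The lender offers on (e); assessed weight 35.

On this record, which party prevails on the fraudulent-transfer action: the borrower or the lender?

lender

— Issue I —
Stage I.1 — burden on borrower; standard: a clear and cogent showing (weight exceeds 69).
    (a): 77 − 3 = 74 > 69 [met]
  All elements met. The borrower retains the burden for Stage I.2.
Stage I.2 — burden on borrower; standard: a prima facie showing (weight is at least 21).
    (b): 41 − 20 = 21 ≥ 21 [met]
  Stage I.2 carried; the burden shifts to the lender.
Stage I.3 — burden on lender; standard: the preponderance of the evidence (weight is at least 48).
    (c): 54 − 2 = 52 ≥ 48 [met]
  All elements met at the final stage.
Every stage carried; the lender prevails on this issue.
— Issue II —
Stage II.1 — burden on borrower; standard: the balance of probabilities (weight exceeds 49).
    (d): 96 − 41 = 55 > 49 [met]
    (e): 85 − 35 = 50 > 49 [met]
  Stage II.1 carried; the burden shifts to the lender.
Stage II.2 — burden on lender; standard: clear and convincing evidence (weight exceeds 79).
    (f): 94 − 13 = 81 > 79 [met]
    (g): 97 − 10 = 87 > 79 [met]
  Stage II.2 carried; the final stage is satisfied.
All stages carried — the lender prevails on this issue.
Per-issue: Issue I → lender; Issue II → lender. The borrower must prevail on at least one issue; overall, the lender prevails.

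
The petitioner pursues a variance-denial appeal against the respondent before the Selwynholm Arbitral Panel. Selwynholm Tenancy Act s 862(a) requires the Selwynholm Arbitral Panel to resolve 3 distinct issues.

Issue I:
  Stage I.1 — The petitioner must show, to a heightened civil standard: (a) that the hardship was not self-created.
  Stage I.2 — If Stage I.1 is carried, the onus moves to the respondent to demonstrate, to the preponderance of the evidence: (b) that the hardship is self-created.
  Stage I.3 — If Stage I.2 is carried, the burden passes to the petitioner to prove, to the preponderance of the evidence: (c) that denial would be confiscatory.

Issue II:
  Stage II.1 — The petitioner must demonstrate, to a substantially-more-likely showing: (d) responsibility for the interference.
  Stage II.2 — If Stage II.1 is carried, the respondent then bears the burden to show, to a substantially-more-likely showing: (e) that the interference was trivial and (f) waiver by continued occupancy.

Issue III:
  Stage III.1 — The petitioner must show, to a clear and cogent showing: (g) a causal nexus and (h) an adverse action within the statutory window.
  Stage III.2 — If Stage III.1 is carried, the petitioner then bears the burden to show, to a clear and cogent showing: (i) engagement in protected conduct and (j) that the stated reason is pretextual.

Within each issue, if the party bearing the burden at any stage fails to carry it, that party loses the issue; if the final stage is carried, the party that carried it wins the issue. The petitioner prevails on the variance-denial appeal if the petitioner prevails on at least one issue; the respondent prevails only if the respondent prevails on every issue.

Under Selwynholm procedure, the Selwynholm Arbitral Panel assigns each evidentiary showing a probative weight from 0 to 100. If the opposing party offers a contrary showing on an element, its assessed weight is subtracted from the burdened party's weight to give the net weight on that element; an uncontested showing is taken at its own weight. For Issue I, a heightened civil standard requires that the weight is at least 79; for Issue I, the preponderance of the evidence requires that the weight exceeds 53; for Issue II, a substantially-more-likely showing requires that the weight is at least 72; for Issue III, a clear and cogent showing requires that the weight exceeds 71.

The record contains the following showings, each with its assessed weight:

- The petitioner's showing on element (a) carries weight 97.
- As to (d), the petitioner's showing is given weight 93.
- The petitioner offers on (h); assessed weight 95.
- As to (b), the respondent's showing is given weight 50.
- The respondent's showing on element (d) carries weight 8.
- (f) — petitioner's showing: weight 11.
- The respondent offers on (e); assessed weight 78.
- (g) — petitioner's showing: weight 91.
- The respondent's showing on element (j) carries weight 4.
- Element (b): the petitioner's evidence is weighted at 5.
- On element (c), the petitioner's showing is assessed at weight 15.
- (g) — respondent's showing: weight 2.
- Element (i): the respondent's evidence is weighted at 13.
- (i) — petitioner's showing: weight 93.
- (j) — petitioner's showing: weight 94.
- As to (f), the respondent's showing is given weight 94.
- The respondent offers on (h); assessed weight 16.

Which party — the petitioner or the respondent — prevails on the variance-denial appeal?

— Issue I —
Stage I.1 — burden on petitioner; standard: a heightened civil standard (weight is at least 79).
    (a): 97 ≥ 79 [met]
  Stage I.1 is satisfied; the onus moves to the respondent.
Stage I.2 — burden on respondent; standard: the preponderance of the evidence (weight exceeds 53).
    (b): 50 − 5 = 45 ≤ 53 [not met]
  The respondent does not carry Stage I.2.
The petitioner prevails on this issue.
— Issue II —
Stage II.1 — burden on petitioner; standard: a substantially-more-likely showing (weight is at least 72).
    (d): 93 − 8 = 85 ≥ 72 [met]
  Stage II.1 is satisfied; the onus moves to the respondent.
Stage II.2 — burden on respondent; standard: a substantially-more-likely showing (weight is at least 72).
    (e): 78 ≥ 72 [met]
    (f): 94 − 11 = 83 ≥ 72 [met]
  The respondent carries the last stage.
With every stage satisfied, the respondent prevails on this issue.
— Issue III —
At Stage III.1 the petitioner must meet a clear and cogent showing (weight exceeds 71): on (g) the weight is 91 less the opposing 2 gives net 89, which does exceed 71, so (g) meets the standard; on (h) the weight is 95 less the opposing 16 gives net 79, which does exceed 71, so (h) meets the standard.
  Stage III.1 is satisfied; the petitioner continues to bear the burden.
At Stage III.2 the petitioner must meet a clear and cogent showing (weight exceeds 71): on (i) the weight is 93 less the opposing 13 gives net 80, > 71, so (i) meets the standard; on (j) the weight is 94 less the opposing 4 gives net 90, which does exceed 71, so (j) meets the standard.
  The petitioner carries the last stage.
All stages carried — the petitioner prevails on this issue.
Per-issue: Issue I → petitioner; Issue II → respondent; Issue III → petitioner. The petitioner must prevail on at least one issue; overall, the petitioner prevails.

petitioner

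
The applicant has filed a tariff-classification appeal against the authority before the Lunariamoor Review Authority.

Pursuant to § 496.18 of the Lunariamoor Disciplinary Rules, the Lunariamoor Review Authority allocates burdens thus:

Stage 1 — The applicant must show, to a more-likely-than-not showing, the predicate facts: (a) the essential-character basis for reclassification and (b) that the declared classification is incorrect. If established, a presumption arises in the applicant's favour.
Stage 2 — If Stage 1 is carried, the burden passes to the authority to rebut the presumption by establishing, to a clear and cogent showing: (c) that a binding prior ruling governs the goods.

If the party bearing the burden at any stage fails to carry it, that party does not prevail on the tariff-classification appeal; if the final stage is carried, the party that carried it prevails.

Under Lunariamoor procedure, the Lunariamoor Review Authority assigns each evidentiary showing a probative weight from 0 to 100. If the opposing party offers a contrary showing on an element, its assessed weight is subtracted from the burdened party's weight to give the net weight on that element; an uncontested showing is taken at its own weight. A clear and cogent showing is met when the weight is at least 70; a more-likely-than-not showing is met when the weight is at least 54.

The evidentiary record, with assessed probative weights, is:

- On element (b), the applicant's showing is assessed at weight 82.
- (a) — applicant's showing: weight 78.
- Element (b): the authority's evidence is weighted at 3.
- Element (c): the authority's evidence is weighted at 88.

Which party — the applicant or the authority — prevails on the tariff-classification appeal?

Stage 1 (applicant, a more-likely-than-not showing, weight is at least 54): (a) 78 ≥ 54 — meets; (b) net 82−3=79 ≥ 54 — meets.
  Stage 1 carried; the burden shifts to the authority.
Stage 2 (authority, a clear and cogent showing, weight is at least 70): (c) 88 ≥ 70 — meets.
  All elements met at the final stage.
Every stage carried; the authority prevails.

authority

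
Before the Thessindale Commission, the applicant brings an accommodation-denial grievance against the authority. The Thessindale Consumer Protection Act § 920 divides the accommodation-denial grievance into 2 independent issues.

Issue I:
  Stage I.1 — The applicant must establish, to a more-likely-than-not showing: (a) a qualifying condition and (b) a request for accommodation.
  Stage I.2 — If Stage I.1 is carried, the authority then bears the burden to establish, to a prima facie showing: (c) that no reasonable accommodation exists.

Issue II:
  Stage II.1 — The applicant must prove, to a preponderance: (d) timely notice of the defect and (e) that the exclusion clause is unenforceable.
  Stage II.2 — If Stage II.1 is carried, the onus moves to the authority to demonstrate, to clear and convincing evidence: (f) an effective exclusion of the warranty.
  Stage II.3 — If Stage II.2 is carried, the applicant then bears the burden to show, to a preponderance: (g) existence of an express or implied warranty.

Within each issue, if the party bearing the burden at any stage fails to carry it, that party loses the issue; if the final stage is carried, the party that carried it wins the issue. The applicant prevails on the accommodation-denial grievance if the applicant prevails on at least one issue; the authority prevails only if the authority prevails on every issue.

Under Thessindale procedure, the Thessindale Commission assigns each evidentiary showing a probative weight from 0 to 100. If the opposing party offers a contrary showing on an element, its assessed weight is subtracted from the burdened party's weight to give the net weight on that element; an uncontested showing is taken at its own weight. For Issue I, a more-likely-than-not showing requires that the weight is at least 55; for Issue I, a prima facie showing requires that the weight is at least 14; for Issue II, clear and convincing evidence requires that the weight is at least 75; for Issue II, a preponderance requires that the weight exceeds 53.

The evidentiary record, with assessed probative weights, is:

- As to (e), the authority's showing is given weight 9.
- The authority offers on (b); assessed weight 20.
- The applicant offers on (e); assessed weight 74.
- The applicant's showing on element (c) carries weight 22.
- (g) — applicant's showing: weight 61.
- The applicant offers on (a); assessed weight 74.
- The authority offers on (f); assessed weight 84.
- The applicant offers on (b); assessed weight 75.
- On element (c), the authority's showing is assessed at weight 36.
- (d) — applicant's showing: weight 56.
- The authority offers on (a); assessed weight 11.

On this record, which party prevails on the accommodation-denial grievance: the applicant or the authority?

applicant

— Issue I —
At Stage I.1 the applicant must meet a more-likely-than-not showing (weight is at least 55): on (a) the weight is 74 less the opposing 11 gives net 63, which does reach 55, so (a) meets the standard; on (b) the weight is 75 less the opposing 20 gives net 55, which does reach 55, so (b) meets the standard.
  Stage I.1 carried; the burden shifts to the authority.
At Stage I.2 the authority must meet a prima facie showing (weight is at least 14): on (c) the weight is 36 less the opposing 22 gives net 14, which does reach 14, so (c) meets the standard.
  Stage I.2 carried; the final stage is satisfied.
Every stage carried; the authority prevails on this issue.
— Issue II —
Stage II.1 — burden on applicant; standard: a preponderance (weight exceeds 53).
    (d): 56 > 53 [met]
    (e): 74 − 9 = 65 > 53 [met]
  Stage II.1 is satisfied; the onus moves to the authority.
Stage II.2 — burden on authority; standard: clear and convincing evidence (weight is at least 75).
    (f): 84 ≥ 75 [met]
  All elements met. The burden passes to the applicant.
Stage II.3 — burden on applicant; standard: a preponderance (weight exceeds 53).
    (g): 61 > 53 [met]
  Stage II.3 carried; the final stage is satisfied.
With every stage satisfied, the applicant prevails on this issue.
Per-issue: Issue I → authority; Issue II → applicant. The applicant must prevail on at least one issue; overall, the applicant prevails.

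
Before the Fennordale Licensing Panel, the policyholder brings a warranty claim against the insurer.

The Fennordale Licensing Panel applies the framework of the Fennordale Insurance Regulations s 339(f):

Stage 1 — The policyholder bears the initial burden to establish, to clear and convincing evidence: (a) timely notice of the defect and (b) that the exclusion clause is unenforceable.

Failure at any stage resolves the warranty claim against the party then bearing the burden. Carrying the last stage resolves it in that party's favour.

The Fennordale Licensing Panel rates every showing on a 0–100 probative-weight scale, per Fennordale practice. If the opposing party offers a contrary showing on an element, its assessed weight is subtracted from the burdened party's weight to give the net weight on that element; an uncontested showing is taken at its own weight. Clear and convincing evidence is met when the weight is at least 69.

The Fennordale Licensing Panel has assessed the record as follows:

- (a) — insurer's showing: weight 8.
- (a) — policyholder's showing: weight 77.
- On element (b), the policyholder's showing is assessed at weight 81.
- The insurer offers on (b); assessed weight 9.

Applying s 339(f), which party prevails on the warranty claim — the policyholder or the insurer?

policyholder

At Stage 1 the policyholder must meet clear and convincing evidence (weight is at least 69): on (a) the weight is 77 less the opposing 8 gives net 69, ≥ 69, so (a) meets the standard; on (b) the weight is 81 less the opposing 9 gives net 72, which does reach 69, so (b) meets the standard.
  All elements met at the final stage.
Every stage carried; the policyholder prevails.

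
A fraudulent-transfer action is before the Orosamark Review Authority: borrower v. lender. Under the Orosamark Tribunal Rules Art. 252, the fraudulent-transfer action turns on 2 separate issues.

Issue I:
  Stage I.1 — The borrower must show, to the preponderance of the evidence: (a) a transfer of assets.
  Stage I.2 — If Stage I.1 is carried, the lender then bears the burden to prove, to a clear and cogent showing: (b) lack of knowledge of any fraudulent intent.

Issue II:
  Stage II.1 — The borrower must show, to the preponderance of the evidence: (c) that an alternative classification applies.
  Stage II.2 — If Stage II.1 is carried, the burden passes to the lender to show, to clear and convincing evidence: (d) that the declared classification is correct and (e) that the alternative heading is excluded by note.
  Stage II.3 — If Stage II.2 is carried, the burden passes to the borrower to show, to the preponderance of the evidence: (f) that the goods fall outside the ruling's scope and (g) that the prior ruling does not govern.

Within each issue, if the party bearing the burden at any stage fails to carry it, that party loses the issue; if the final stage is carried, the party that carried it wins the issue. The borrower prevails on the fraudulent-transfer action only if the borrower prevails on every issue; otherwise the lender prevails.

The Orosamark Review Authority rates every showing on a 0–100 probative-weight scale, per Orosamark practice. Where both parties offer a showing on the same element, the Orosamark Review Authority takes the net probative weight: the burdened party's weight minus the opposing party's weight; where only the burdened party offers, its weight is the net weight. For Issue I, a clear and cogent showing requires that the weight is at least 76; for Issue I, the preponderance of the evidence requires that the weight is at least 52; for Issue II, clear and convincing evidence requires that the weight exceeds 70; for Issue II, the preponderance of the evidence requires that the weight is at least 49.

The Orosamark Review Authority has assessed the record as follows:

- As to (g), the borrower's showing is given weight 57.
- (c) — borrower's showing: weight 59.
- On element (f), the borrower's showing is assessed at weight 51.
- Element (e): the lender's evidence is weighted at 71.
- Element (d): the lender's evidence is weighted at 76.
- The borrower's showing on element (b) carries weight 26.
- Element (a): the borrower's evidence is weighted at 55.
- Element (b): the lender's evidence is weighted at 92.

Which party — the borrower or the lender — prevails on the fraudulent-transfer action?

— Issue I —
Stage I.1 — burden on borrower; standard: the preponderance of the evidence (weight is at least 52).
    (a): 55 ≥ 52 [met]
  The borrower carries Stage I.1; the lender now bears the burden.
Stage I.2 — burden on lender; standard: a clear and cogent showing (weight is at least 76).
    (b): 92 − 26 = 66 < 76 [not met]
  Not every element is met, so the lender fails to carry Stage I.2.
The analysis ends at Stage I.2; the borrower prevails on this issue.
— Issue II —
At Stage II.1 the borrower must meet the preponderance of the evidence (weight is at least 49): on (c) the weight is 59, which does reach 49, so (c) meets the standard.
  The borrower carries Stage II.1; the lender now bears the burden.
At Stage II.2 the lender must meet clear and convincing evidence (weight exceeds 70): on (d) the weight is 76, which does exceed 70, so (d) meets the standard; on (e) the weight is 71, > 70, so (e) meets the standard.
  Stage II.2 is satisfied; the onus moves to the borrower.
At Stage II.3 the borrower must meet the preponderance of the evidence (weight is at least 49): on (f) the weight is 51, ≥ 49, so (f) meets the standard; on (g) the weight is 57, ≥ 49, so (g) meets the standard.
  Stage II.3 carried; the final stage is satisfied.
Every stage carried; the borrower prevails on this issue.
Per-issue: Issue I → borrower; Issue II → borrower. The borrower must prevail on every issue; overall, the borrower prevails.

borrower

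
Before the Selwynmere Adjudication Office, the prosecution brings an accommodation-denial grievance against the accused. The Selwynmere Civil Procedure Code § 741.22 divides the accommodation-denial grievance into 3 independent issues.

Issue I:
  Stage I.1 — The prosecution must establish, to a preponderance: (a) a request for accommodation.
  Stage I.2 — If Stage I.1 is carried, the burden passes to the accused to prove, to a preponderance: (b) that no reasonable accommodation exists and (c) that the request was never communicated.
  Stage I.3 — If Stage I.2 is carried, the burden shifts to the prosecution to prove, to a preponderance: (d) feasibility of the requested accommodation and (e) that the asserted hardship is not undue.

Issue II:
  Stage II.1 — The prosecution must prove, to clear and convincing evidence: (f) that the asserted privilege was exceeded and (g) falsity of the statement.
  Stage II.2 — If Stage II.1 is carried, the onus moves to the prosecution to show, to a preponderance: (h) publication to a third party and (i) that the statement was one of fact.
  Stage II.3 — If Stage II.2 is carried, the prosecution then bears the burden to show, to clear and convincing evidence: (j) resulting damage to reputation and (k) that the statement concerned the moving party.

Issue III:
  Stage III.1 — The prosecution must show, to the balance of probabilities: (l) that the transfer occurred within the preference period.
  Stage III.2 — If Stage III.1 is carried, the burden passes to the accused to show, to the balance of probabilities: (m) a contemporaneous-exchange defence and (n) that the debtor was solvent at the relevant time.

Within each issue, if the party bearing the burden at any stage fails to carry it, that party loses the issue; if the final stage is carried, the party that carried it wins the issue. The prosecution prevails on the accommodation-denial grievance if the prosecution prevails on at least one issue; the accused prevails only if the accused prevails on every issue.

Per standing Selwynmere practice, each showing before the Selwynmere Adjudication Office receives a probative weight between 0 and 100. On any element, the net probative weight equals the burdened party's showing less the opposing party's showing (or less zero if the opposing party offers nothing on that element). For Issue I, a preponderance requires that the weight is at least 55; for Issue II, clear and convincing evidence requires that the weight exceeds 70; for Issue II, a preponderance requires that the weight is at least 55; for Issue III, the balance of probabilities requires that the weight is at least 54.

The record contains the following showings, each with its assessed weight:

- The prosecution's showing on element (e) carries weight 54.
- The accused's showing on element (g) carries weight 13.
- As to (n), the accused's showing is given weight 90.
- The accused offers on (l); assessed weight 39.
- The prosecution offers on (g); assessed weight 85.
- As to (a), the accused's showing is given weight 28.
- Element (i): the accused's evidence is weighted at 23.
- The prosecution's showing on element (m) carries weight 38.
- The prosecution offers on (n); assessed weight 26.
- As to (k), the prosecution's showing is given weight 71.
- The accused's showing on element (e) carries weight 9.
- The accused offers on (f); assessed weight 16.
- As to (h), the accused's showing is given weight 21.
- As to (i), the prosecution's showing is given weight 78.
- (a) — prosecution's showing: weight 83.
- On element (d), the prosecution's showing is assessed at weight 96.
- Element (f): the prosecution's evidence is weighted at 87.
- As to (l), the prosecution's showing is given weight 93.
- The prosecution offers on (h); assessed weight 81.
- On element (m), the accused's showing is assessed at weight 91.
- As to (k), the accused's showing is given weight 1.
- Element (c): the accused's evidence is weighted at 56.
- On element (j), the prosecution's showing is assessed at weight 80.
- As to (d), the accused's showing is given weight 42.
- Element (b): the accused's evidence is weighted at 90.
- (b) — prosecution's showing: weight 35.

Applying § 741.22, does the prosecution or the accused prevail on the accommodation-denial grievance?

prosecution

— Issue I —
Stage I.1 — burden on prosecution; standard: a preponderance (weight is at least 55).
    (a): 83 − 28 = 55 ≥ 55 [met]
  All elements met. The burden passes to the accused.
Stage I.2 — burden on accused; standard: a preponderance (weight is at least 55).
    (b): 90 − 35 = 55 ≥ 55 [met]
    (c): 56 ≥ 55 [met]
  The accused carries Stage I.2; the prosecution now bears the burden.
Stage I.3 — burden on prosecution; standard: a preponderance (weight is at least 55).
    (d): 96 − 42 = 54 < 55 [not met]
    (e): 54 − 9 = 45 < 55 [not met]
  Stage I.3 not carried; the prosecution fails its burden.
The analysis ends at Stage I.3; the accused prevails on this issue.
— Issue II —
At Stage II.1 the prosecution must meet clear and convincing evidence (weight exceeds 70): on (f) the weight is 87 less the opposing 16 gives net 71, > 70, so (f) meets the standard; on (g) the weight is 85 less the opposing 13 gives net 72, which does exceed 70, so (g) meets the standard.
  All elements met. The prosecution retains the burden for Stage II.2.
At Stage II.2 the prosecution must meet a preponderance (weight is at least 55): on (h) the weight is 81 less the opposing 21 gives net 60, which does reach 55, so (h) meets the standard; on (i) the weight is 78 less the opposing 23 gives net 55, ≥ 55, so (i) meets the standard.
  Stage II.2 carried; the burden remains with the prosecution.
At Stage II.3 the prosecution must meet clear and convincing evidence (weight exceeds 70): on (j) the weight is 80, which does exceed 70, so (j) meets the standard; on (k) the weight is 71 less the opposing 1 gives net 70, which does not exceed 70, so (k) does not meet the standard.
  The prosecution does not carry Stage II.3.
So the accused prevails on this issue.
— Issue III —
Stage III.1 (prosecution, the balance of probabilities, weight is at least 54): (l) net 93−39=54 ≥ 54 — meets.
  The prosecution carries Stage III.1; the accused now bears the burden.
Stage III.2 (accused, the balance of probabilities, weight is at least 54): (m) net 91−38=53 < 54 — fails; (n) net 90−26=64 ≥ 54 — meets.
  The accused does not carry Stage III.2.
So the prosecution prevails on this issue.
Per-issue: Issue I → accused; Issue II → accused; Issue III → prosecution. The prosecution must prevail on at least one issue; overall, the prosecution prevails.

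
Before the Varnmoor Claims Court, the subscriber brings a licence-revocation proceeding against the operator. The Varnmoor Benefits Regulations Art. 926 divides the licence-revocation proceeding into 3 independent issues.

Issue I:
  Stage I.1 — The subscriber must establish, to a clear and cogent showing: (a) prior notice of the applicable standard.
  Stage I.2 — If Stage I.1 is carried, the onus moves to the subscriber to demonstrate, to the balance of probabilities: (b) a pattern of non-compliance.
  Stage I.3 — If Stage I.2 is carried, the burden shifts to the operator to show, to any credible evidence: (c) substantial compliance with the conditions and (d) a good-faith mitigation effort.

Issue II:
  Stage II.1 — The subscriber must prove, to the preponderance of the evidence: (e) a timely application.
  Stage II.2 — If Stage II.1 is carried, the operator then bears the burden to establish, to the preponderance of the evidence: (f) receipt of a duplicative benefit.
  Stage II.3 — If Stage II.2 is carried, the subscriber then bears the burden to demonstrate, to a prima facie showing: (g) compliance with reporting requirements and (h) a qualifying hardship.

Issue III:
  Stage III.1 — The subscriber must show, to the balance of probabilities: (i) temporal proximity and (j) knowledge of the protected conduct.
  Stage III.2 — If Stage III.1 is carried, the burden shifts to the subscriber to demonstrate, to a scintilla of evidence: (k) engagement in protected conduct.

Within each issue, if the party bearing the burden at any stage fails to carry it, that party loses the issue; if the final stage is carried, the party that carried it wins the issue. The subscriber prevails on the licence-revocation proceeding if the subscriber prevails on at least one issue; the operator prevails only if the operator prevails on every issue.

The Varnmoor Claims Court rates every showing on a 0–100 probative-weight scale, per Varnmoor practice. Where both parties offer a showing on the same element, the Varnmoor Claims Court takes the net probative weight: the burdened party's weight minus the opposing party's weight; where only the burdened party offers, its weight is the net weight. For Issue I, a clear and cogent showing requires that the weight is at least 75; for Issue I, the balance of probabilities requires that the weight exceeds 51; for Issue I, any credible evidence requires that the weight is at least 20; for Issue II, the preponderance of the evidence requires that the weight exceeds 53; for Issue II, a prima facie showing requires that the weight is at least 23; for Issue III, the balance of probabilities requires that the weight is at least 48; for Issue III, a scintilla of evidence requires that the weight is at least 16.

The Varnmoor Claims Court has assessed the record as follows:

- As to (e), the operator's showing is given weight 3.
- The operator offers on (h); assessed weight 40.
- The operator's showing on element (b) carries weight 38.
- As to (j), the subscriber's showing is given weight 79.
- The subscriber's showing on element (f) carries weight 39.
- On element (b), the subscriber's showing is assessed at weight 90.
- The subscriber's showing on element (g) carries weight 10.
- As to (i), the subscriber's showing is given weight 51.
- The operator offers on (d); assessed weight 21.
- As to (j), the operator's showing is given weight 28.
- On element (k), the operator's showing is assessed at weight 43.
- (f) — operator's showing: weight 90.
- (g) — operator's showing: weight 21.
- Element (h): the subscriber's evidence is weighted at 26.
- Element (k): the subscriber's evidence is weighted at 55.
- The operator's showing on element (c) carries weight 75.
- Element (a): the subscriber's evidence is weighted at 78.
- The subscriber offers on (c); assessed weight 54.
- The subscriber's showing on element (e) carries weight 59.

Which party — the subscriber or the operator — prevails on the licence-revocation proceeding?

— Issue I —
Stage I.1 — burden on subscriber; standard: a clear and cogent showing (weight is at least 75).
    (a): 78 ≥ 75 [met]
  Stage I.1 is satisfied; the subscriber continues to bear the burden.
Stage I.2 — burden on subscriber; standard: the balance of probabilities (weight exceeds 51).
    (b): 90 − 38 = 52 > 51 [met]
  The subscriber carries Stage I.2; the operator now bears the burden.
Stage I.3 — burden on operator; standard: any credible evidence (weight is at least 20).
    (c): 75 − 54 = 21 ≥ 20 [met]
    (d): 21 ≥ 20 [met]
  Stage I.3 carried; the final stage is satisfied.
All stages carried — the operator prevails on this issue.
— Issue II —
At Stage II.1 the subscriber must meet the preponderance of the evidence (weight exceeds 53): on (e) the weight is 59 less the opposing 3 gives net 56, which does exceed 53, so (e) meets the standard.
  The subscriber carries Stage II.1; the operator now bears the burden.
At Stage II.2 the operator must meet the preponderance of the evidence (weight exceeds 53): on (f) the weight is 90 less the opposing 39 gives net 51, ≤ 53, so (f) does not meet the standard.
  The operator does not carry Stage II.2.
So the subscriber prevails on this issue.
— Issue III —
Stage III.1 (subscriber, the balance of probabilities, weight is at least 48): (i) 51 ≥ 48 — meets; (j) net 79−28=51 ≥ 48 — meets.
  Stage III.1 is satisfied; the subscriber continues to bear the burden.
Stage III.2 (subscriber, a scintilla of evidence, weight is at least 16): (k) net 55−43=12 < 16 — fails.
  Not every element is met, so the subscriber fails to carry Stage III.2.
The operator prevails on this issue.
Per-issue: Issue I → operator; Issue II → subscriber; Issue III → operator. The subscriber must prevail on at least one issue; overall, the subscriber prevails.

subscriber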